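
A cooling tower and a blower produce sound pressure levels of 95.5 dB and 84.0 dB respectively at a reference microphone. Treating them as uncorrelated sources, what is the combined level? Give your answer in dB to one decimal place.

For uncorrelated sources the intensities add, so convert each level to linear form, sum, and take 10·log₁₀ of the total.
Σ 10^(L/10) = 10^(95.5/10) + 10^(84.0/10) = 3.799e+09.
L_total = 10·log₁₀(3.799e+09) = 95.80 dB.

95.8 dB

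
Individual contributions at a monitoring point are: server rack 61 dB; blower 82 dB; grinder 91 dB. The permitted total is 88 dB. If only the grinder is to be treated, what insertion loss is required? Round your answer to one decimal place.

4.3 dB

The untreated sources together contribute 10^(61/10) + 10^(82/10) = 1.597e+08, i.e. 82.03 dB.
The limit corresponds to 10^(88/10) = 6.310e+08; subtracting the fixed part leaves 4.712e+08 for the grinder, i.e. 86.73 dB.
Required insertion loss = 91 − 86.73 = 4.27 dB.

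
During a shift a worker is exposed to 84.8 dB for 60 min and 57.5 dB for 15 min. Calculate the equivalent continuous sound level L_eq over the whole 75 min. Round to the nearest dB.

The energy average is taken in the linear domain: L_eq = 10·log₁₀[(Σ tᵢ·10^(Lᵢ/10))/T], T = 75 min.
Σ tᵢ·10^(Lᵢ/10) = 60·10^(84.8/10) + 15·10^(57.5/10) = 1.813e+10.
L_eq = 10·log₁₀(1.813e+10/75) = 83.83 dB.

84 dB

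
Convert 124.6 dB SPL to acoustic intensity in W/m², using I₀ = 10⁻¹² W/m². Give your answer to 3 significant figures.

2.88 W/m²

I/I₀ = 10^(124.6/10) = 2.884e+12, so I = 2.884e+12 × 10⁻¹² W/m².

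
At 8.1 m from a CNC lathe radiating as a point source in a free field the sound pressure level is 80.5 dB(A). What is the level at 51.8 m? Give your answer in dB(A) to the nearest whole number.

Point-source attenuation: ΔL = 20·log₁₀(r₂/r₁) = 20·log₁₀(51.8/8.1) = 16.117 dB.
L₂ = 80.5 − 20·log₁₀(51.8/8.1) = 80.5 − 16.117 = 64.38 dB(A).

64 dB(A)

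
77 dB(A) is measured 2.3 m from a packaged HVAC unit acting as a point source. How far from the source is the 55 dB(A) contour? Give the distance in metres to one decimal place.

29.0 m

For a point source L₁ − L₂ = 20·log₁₀(r₂/r₁), so r₂ = r₁·10^((L₁−L₂)/20).
r₂ = 2.3·10^((77−55)/20) = 2.3·10^(22.0/20) = 28.96 m.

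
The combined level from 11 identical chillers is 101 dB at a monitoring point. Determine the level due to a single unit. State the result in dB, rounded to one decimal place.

For N identical incoherent sources L_total = L₁ + 10·log₁₀ N, so L₁ = 101 − 10·log₁₀(11) = 101 − 10.414.

90.6 dB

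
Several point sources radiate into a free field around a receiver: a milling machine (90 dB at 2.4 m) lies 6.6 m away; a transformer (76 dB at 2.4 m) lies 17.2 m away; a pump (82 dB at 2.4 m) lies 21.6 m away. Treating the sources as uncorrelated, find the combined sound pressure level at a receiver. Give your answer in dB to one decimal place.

First find each source's level at the receiver (point-source: −20·log₁₀(r/r_ref)), then combine on an intensity basis.
milling machine: 90 − 20·log₁₀(6.6/2.4) = 90 − 8.79 = 81.21 dB.
transformer: 76 − 20·log₁₀(17.2/2.4) = 76 − 17.11 = 58.89 dB.
pump: 82 − 20·log₁₀(21.6/2.4) = 82 − 19.08 = 62.92 dB.
Σ 10^(L/10) = 1.350e+08 → L_total = 10·log₁₀(1.350e+08) = 81.30 dB.

81.3 dB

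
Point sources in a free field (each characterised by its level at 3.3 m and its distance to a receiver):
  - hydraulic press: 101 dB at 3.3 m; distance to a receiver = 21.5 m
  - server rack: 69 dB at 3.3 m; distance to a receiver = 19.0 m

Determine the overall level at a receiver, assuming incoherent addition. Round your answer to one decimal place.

84.7 dB

First find each source's level at the receiver (point-source: −20·log₁₀(r/r_ref)), then combine on an intensity basis.
hydraulic press: 101 − 20·log₁₀(21.5/3.3) = 101 − 16.28 = 84.72 dB.
server rack: 69 − 20·log₁₀(19.0/3.3) = 69 − 15.20 = 53.80 dB.
Σ 10^(L/10) = 2.968e+08 → L_total = 10·log₁₀(2.968e+08) = 84.73 dB.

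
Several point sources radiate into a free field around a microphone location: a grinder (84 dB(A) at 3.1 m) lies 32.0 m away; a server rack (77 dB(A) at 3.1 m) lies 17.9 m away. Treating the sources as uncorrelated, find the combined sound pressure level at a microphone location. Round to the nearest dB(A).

66 dB(A)

First find each source's level at the receiver (point-source: −20·log₁₀(r/r_ref)), then combine on an intensity basis.
grinder: 84 − 20·log₁₀(32.0/3.1) = 84 − 20.28 = 63.72 dB(A).
server rack: 77 − 20·log₁₀(17.9/3.1) = 77 − 15.23 = 61.77 dB(A).
Σ 10^(L/10) = 3.861e+06 → L_total = 10·log₁₀(3.861e+06) = 65.87 dB(A).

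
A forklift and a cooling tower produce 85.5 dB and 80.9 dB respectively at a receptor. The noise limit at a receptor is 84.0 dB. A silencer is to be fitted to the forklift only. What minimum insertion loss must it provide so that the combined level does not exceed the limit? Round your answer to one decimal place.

Fixed contribution from the other source: Σ 10^(L/10) = 10^(80.9/10) = 1.230e+08 (80.90 dB).
The limit corresponds to 10^(84.0/10) = 2.512e+08; subtracting the fixed part leaves 1.282e+08 for the forklift, i.e. 81.08 dB.
So the forklift must be reduced from 85.5 to 81.08 dB: IL = 4.42 dB.

4.4 dB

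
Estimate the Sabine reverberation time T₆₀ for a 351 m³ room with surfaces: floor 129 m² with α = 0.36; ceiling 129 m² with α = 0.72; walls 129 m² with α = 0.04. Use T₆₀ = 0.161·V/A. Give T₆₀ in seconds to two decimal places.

0.39 s

A = Σ Sᵢαᵢ = 129·0.36 + 129·0.72 + 129·0.04 = 144.48 m².
T₆₀ = 0.161 × 351 / 144.48 = 0.391 s.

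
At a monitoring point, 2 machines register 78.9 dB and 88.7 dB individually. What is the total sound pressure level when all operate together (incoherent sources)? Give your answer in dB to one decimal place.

89.1 dB

For uncorrelated sources the intensities add, so convert each level to linear form, sum, and take 10·log₁₀ of the total.
Σ 10^(L/10) = 10^(78.9/10) + 10^(88.7/10) = 8.189e+08.
L_total = 10·log₁₀(8.189e+08) = 89.13 dB.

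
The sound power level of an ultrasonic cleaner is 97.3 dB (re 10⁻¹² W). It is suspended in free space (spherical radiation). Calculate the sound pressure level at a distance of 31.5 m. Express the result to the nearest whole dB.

56 dB

The power spreads over a sphere of area 4π·r², so L_p = L_w − 10·log₁₀(4π·r²).
4π·r² = 1.247e+04 m², 10·log₁₀ of that is 40.958 dB.
L_p = 97.3 − 40.958 = 56.34 dB.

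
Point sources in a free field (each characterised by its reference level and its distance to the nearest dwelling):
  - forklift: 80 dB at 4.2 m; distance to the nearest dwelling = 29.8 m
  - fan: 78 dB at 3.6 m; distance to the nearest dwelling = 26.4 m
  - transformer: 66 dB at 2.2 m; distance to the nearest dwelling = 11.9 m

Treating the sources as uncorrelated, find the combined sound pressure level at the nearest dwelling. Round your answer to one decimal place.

Apply inverse-square spreading to bring every level to the receiver, then sum 10^(L/10).
forklift: 80 − 20·log₁₀(29.8/4.2) = 80 − 17.02 = 62.98 dB.
fan: 78 − 20·log₁₀(26.4/3.6) = 78 − 17.31 = 60.69 dB.
transformer: 66 − 20·log₁₀(11.9/2.2) = 66 − 14.66 = 51.34 dB.
Σ 10^(L/10) = 3.296e+06 → L_total = 10·log₁₀(3.296e+06) = 65.18 dB.

65.2 dB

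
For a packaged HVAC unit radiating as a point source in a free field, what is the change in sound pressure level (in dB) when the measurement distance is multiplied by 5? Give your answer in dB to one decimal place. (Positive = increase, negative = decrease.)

-14.0 dB

A point source loses 6 dB per doubling of distance; generally ΔL = −20·log₁₀(r₂/r₁).
ΔL = −20·log₁₀(5) = -13.98 dB.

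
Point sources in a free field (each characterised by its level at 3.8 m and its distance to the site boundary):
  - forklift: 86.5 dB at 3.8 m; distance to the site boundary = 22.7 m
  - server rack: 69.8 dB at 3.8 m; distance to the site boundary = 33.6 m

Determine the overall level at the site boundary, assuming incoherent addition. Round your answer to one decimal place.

71.0 dB

Propagate each source to the receiver with L = L_ref − 20·log₁₀(r/r_ref), then add intensities.
forklift: 86.5 − 20·log₁₀(22.7/3.8) = 86.5 − 15.52 = 70.98 dB.
server rack: 69.8 − 20·log₁₀(33.6/3.8) = 69.8 − 18.93 = 50.87 dB.
Σ 10^(L/10) = 1.264e+07 → L_total = 10·log₁₀(1.264e+07) = 71.02 dB.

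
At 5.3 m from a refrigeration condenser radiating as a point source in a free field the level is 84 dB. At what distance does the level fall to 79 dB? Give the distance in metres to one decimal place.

9.4 m

Point-source spreading drops the level by 20·log₁₀(r₂/r₁); inverting, r₂/r₁ = 10^(ΔL/20).
r₂ = 5.3·10^((84−79)/20) = 5.3·10^(5.0/20) = 9.42 m.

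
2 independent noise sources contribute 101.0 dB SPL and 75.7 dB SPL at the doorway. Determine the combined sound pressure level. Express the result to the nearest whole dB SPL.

101 dB SPL

Incoherent sources combine by intensity addition: L_total = 10·log₁₀(Σ 10^(L_i/10)).
Σ 10^(L/10) = 10^(101.0/10) + 10^(75.7/10) = 1.263e+10.
L_total = 10·log₁₀(1.263e+10) = 101.01 dB SPL.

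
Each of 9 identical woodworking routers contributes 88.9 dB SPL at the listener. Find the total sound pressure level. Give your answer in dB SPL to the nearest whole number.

N identical incoherent sources raise the level by 10·log₁₀ N.
L_total = 88.9 + 10·log₁₀(9) = 88.9 + 9.542 = 98.44 dB SPL.

98 dB SPL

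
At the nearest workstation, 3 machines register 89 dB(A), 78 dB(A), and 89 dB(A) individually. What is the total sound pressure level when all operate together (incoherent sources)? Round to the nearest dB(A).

92 dB(A)

For uncorrelated sources the intensities add, so convert each level to linear form, sum, and take 10·log₁₀ of the total.
Σ 10^(L/10) = 10^(89/10) + 10^(78/10) + 10^(89/10) = 1.652e+09.
L_total = 10·log₁₀(1.652e+09) = 92.18 dB(A).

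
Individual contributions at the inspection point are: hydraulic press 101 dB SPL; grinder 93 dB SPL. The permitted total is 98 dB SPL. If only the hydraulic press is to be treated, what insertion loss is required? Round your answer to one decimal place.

Fixed contribution from the other source: Σ 10^(L/10) = 10^(93/10) = 1.995e+09 (93.00 dB SPL).
The limit corresponds to 10^(98/10) = 6.310e+09; subtracting the fixed part leaves 4.314e+09 for the hydraulic press, i.e. 96.35 dB SPL.
So the hydraulic press must be reduced from 101 to 96.35 dB SPL: IL = 4.65 dB.

4.7 dB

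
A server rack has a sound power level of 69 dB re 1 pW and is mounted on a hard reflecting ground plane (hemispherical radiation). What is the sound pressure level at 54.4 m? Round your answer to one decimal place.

26.3 dB

Free-field hemispherical radiation: L_p = L_w − 10·log₁₀(2π·r²), r = 54.4 m.
2π·r² = 1.859e+04 m², 10·log₁₀ of that is 42.694 dB.
L_p = 69 − 42.694 = 26.31 dB.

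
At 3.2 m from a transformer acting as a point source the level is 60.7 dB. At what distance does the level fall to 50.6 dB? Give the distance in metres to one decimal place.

10.2 m

Point-source spreading drops the level by 20·log₁₀(r₂/r₁); inverting, r₂/r₁ = 10^(ΔL/20).
r₂ = 3.2·10^((60.7−50.6)/20) = 3.2·10^(10.1/20) = 10.24 m.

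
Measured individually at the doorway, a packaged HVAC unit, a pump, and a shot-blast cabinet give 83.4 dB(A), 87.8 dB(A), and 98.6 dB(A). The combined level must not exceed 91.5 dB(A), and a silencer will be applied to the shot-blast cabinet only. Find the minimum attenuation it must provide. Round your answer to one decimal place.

10.9 dB

Fixed contribution from the other sources: Σ 10^(L/10) = 10^(83.4/10) + 10^(87.8/10) = 8.213e+08 (89.15 dB(A)).
The limit corresponds to 10^(91.5/10) = 1.413e+09; subtracting the fixed part leaves 5.912e+08 for the shot-blast cabinet, i.e. 87.72 dB(A).
So the shot-blast cabinet must be reduced from 98.6 to 87.72 dB(A): IL = 10.88 dB.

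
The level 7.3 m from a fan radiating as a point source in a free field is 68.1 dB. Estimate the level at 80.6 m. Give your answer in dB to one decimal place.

47.2 dB

For a point source, L₂ = L₁ − 20·log₁₀(r₂/r₁).
L₂ = 68.1 − 20·log₁₀(80.6/7.3) = 68.1 − 20.860 = 47.24 dB.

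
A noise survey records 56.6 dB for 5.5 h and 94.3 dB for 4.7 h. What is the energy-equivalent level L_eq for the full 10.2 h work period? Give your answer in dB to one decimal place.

L_eq = 10·log₁₀[(1/T)·Σ tᵢ·10^(Lᵢ/10)] with T = 10.2 h.
Σ tᵢ·10^(Lᵢ/10) = 5.5·10^(56.6/10) + 4.7·10^(94.3/10) = 1.265e+10.
L_eq = 10·log₁₀(1.265e+10/10.2) = 90.94 dB.

90.9 dB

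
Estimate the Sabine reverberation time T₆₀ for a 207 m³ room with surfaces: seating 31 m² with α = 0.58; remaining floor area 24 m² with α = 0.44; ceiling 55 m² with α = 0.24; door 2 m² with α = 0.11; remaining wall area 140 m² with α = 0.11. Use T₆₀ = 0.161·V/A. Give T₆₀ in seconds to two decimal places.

0.58 s

Summing Sᵢαᵢ: 31·0.58 + 24·0.44 + 55·0.24 + 2·0.11 + 140·0.11 = 57.36 m².
T₆₀ = 0.161 × 207 / 57.36 = 0.581 s.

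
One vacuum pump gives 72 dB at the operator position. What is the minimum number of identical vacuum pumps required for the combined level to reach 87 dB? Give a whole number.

32

Need L₁ + 10·log₁₀ N ≥ 87, i.e. log₁₀ N ≥ 1.50.
N ≥ 10^(15.0/10) = 31.623, so N = 32.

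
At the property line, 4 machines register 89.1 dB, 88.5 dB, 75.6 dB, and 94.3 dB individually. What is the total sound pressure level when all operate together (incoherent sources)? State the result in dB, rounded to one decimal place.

For uncorrelated sources the intensities add, so convert each level to linear form, sum, and take 10·log₁₀ of the total.
Σ 10^(L/10) = 10^(89.1/10) + 10^(88.5/10) + 10^(75.6/10) + 10^(94.3/10) = 4.249e+09.
L_total = 10·log₁₀(4.249e+09) = 96.28 dB.

96.3 dB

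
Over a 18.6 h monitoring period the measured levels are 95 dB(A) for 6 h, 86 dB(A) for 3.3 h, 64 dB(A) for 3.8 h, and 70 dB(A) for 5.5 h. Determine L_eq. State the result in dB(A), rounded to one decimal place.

90.4 dB(A)

Weight each interval's intensity by its duration and average over T = 18.6 h:
Σ tᵢ·10^(Lᵢ/10) = 6·10^(95/10) + 3.3·10^(86/10) + 3.8·10^(64/10) + 5.5·10^(70/10) = 2.035e+10.
L_eq = 10·log₁₀(2.035e+10/18.6) = 90.39 dB(A).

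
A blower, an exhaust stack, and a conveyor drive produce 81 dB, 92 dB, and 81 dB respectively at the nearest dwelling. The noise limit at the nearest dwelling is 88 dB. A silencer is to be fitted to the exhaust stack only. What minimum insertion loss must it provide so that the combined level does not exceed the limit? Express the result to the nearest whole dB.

Fixed contribution from the other sources: Σ 10^(L/10) = 10^(81/10) + 10^(81/10) = 2.518e+08 (84.01 dB).
To meet 88 dB overall, the treated exhaust stack may contribute at most 10^(88/10) − 2.518e+08 = 3.792e+08, i.e. 85.79 dB.
Required insertion loss = 92 − 85.79 = 6.21 dB.

6 dB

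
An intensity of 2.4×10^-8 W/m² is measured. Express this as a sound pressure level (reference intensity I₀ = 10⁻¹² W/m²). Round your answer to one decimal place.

43.8 dB

Dividing by I₀ shifts the exponent by 12: I/I₀ = 2.4×10^4.
L = 10·(0.3802 + 4) = 43.80 dB.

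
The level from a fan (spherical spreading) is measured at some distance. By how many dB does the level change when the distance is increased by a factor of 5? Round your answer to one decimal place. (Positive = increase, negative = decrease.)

A point source loses 6 dB per doubling of distance; generally ΔL = −20·log₁₀(r₂/r₁).
ΔL = −20·log₁₀(5) = -13.98 dB.

-14.0 dB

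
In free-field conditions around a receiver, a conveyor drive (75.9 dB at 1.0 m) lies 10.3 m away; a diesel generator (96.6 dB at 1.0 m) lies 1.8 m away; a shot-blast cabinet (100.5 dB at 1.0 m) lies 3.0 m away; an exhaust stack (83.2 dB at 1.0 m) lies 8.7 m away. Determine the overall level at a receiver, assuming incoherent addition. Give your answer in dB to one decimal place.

Propagate each source to the receiver with L = L_ref − 20·log₁₀(r/r_ref), then add intensities.
conveyor drive: 75.9 − 20·log₁₀(10.3/1.0) = 75.9 − 20.26 = 55.64 dB.
diesel generator: 96.6 − 20·log₁₀(1.8/1.0) = 96.6 − 5.11 = 91.49 dB.
shot-blast cabinet: 100.5 − 20·log₁₀(3.0/1.0) = 100.5 − 9.54 = 90.96 dB.
exhaust stack: 83.2 − 20·log₁₀(8.7/1.0) = 83.2 − 18.79 = 64.41 dB.
Σ 10^(L/10) = 2.661e+09 → L_total = 10·log₁₀(2.661e+09) = 94.25 dB.

94.2 dB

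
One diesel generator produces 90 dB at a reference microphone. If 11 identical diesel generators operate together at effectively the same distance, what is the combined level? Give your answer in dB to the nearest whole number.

100 dB

With 11 equal, uncorrelated contributions the intensity is 11× that of one unit, giving a rise of 10·log₁₀ 11.
L_total = 90 + 10·log₁₀(11) = 90 + 10.414 = 100.41 dB.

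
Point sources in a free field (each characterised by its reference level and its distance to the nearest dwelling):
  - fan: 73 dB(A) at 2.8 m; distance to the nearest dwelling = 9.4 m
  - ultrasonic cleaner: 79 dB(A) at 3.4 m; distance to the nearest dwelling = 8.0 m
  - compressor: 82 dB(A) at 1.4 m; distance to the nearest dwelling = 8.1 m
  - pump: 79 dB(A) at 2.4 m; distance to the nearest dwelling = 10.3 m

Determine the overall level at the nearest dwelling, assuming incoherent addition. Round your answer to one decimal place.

74.0 dB(A)

Propagate each source to the receiver with L = L_ref − 20·log₁₀(r/r_ref), then add intensities.
fan: 73 − 20·log₁₀(9.4/2.8) = 73 − 10.52 = 62.48 dB(A).
ultrasonic cleaner: 79 − 20·log₁₀(8.0/3.4) = 79 − 7.43 = 71.57 dB(A).
compressor: 82 − 20·log₁₀(8.1/1.4) = 82 − 15.25 = 66.75 dB(A).
pump: 79 − 20·log₁₀(10.3/2.4) = 79 − 12.65 = 66.35 dB(A).
Σ 10^(L/10) = 2.517e+07 → L_total = 10·log₁₀(2.517e+07) = 74.01 dB(A).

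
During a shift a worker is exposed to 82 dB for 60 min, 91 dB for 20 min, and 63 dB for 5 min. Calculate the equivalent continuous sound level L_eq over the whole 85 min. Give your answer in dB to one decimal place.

Weight each interval's intensity by its duration and average over T = 85 min:
Σ tᵢ·10^(Lᵢ/10) = 60·10^(82/10) + 20·10^(91/10) + 5·10^(63/10) = 3.470e+10.
L_eq = 10·log₁₀(3.470e+10/85) = 86.11 dB.

86.1 dB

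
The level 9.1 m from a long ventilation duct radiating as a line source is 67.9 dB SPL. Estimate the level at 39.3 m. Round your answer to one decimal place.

61.5 dB SPL

For a line source, L₂ = L₁ − 10·log₁₀(r₂/r₁).
L₂ = 67.9 − 10·log₁₀(39.3/9.1) = 67.9 − 6.354 = 61.55 dB SPL.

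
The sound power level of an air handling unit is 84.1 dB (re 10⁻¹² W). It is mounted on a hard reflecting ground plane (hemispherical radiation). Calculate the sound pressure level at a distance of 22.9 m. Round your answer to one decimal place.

48.9 dB

The power spreads over a hemisphere of area 2π·r², so L_p = L_w − 10·log₁₀(2π·r²).
2π·r² = 3295 m², 10·log₁₀ of that is 35.179 dB.
L_p = 84.1 − 35.179 = 48.92 dB.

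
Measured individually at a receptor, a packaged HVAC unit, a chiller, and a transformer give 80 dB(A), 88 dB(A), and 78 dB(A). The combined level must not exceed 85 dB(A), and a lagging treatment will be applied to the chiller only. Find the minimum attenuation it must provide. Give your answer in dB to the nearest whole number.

Fixed contribution from the other sources: Σ 10^(L/10) = 10^(80/10) + 10^(78/10) = 1.631e+08 (82.12 dB(A)).
The limit corresponds to 10^(85/10) = 3.162e+08; subtracting the fixed part leaves 1.531e+08 for the chiller, i.e. 81.85 dB(A).
So the chiller must be reduced from 88 to 81.85 dB(A): IL = 6.15 dB.

6 dB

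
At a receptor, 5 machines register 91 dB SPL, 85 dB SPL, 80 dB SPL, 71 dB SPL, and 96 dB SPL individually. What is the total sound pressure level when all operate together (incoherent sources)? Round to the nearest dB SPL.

98 dB SPL

For uncorrelated sources the intensities add, so convert each level to linear form, sum, and take 10·log₁₀ of the total.
Σ 10^(L/10) = 10^(91/10) + 10^(85/10) + 10^(80/10) + 10^(71/10) + 10^(96/10) = 5.669e+09.
L_total = 10·log₁₀(5.669e+09) = 97.53 dB SPL.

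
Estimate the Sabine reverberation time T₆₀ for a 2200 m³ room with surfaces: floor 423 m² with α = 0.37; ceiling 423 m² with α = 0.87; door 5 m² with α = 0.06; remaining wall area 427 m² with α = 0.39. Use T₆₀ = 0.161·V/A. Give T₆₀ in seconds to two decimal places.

0.51 s

A = Σ Sᵢαᵢ = 423·0.37 + 423·0.87 + 5·0.06 + 427·0.39 = 691.35 m².
T₆₀ = 0.161 × 2200 / 691.35 = 0.512 s.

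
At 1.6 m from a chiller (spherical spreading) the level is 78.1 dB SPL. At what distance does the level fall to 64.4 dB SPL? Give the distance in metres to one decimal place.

For a point source L₁ − L₂ = 20·log₁₀(r₂/r₁), so r₂ = r₁·10^((L₁−L₂)/20).
r₂ = 1.6·10^((78.1−64.4)/20) = 1.6·10^(13.7/20) = 7.75 m.

7.7 m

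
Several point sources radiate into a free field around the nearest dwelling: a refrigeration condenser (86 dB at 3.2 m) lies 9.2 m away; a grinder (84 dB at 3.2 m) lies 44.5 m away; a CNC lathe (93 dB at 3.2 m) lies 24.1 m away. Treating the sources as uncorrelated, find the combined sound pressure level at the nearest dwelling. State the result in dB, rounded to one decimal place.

First find each source's level at the receiver (point-source: −20·log₁₀(r/r_ref)), then combine on an intensity basis.
refrigeration condenser: 86 − 20·log₁₀(9.2/3.2) = 86 − 9.17 = 76.83 dB.
grinder: 84 − 20·log₁₀(44.5/3.2) = 84 − 22.86 = 61.14 dB.
CNC lathe: 93 − 20·log₁₀(24.1/3.2) = 93 − 17.54 = 75.46 dB.
Σ 10^(L/10) = 8.464e+07 → L_total = 10·log₁₀(8.464e+07) = 79.28 dB.

79.3 dB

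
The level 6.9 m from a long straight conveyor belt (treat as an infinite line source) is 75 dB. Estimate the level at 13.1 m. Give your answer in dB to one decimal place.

Cylindrical spreading from a line source gives a 10·log₁₀(r₂/r₁) drop.
L₂ = 75 − 10·log₁₀(13.1/6.9) = 75 − 2.784 = 72.22 dB.

72.2 dB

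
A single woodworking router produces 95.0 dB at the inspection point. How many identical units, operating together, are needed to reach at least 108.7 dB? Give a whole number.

Need L₁ + 10·log₁₀ N ≥ 108.7, i.e. log₁₀ N ≥ 1.37.
N ≥ 10^(13.7/10) = 23.442, so N = 24.

24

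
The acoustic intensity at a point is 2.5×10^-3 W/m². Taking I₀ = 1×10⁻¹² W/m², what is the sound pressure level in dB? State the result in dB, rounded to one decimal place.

94.0 dB

L = 10·log₁₀(I/I₀) = 10·log₁₀(2.5×10^-3/10⁻¹²) = 10·log₁₀(2.5×10^9).
L = 10·(0.3979 + 9) = 93.98 dB.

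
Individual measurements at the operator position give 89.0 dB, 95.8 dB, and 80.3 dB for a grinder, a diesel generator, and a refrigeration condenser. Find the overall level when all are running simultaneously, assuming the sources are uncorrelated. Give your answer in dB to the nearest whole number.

For uncorrelated sources the intensities add, so convert each level to linear form, sum, and take 10·log₁₀ of the total.
Σ 10^(L/10) = 10^(89.0/10) + 10^(95.8/10) + 10^(80.3/10) = 4.703e+09.
L_total = 10·log₁₀(4.703e+09) = 96.72 dB.

97 dB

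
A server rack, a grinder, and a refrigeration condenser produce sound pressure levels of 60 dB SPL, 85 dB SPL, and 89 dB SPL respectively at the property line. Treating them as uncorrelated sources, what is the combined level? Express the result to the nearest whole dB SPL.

90 dB SPL

Incoherent sources combine by intensity addition: L_total = 10·log₁₀(Σ 10^(L_i/10)).
Σ 10^(L/10) = 10^(60/10) + 10^(85/10) + 10^(89/10) = 1.112e+09.
L_total = 10·log₁₀(1.112e+09) = 90.46 dB SPL.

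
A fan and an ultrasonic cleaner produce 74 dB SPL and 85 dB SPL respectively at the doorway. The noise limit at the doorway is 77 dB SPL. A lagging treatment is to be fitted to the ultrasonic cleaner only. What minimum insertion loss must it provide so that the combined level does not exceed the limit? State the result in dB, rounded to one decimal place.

The untreated sources together contribute 10^(74/10) = 2.512e+07, i.e. 74.00 dB SPL.
To meet 77 dB SPL overall, the treated ultrasonic cleaner may contribute at most 10^(77/10) − 2.512e+07 = 2.500e+07, i.e. 73.98 dB SPL.
So the ultrasonic cleaner must be reduced from 85 to 73.98 dB SPL: IL = 11.02 dB.

11.0 dB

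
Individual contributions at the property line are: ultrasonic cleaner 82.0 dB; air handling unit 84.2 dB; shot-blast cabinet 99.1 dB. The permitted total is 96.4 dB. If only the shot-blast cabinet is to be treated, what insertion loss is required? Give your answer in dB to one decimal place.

The untreated sources together contribute 10^(82.0/10) + 10^(84.2/10) = 4.215e+08, i.e. 86.25 dB.
To meet 96.4 dB overall, the treated shot-blast cabinet may contribute at most 10^(96.4/10) − 4.215e+08 = 3.944e+09, i.e. 95.96 dB.
So the shot-blast cabinet must be reduced from 99.1 to 95.96 dB: IL = 3.14 dB.

3.1 dB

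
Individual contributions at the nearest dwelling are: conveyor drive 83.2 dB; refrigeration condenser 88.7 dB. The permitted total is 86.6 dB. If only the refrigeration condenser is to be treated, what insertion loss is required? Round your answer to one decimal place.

Fixed contribution from the other source: Σ 10^(L/10) = 10^(83.2/10) = 2.089e+08 (83.20 dB).
To meet 86.6 dB overall, the treated refrigeration condenser may contribute at most 10^(86.6/10) − 2.089e+08 = 2.482e+08, i.e. 83.95 dB.
So the refrigeration condenser must be reduced from 88.7 to 83.95 dB: IL = 4.75 dB.

4.8 dB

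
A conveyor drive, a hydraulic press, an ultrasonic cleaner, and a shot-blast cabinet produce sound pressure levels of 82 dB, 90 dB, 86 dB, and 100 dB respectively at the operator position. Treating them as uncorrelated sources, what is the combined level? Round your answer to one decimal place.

100.6 dB

Incoherent sources combine by intensity addition: L_total = 10·log₁₀(Σ 10^(L_i/10)).
Σ 10^(L/10) = 10^(82/10) + 10^(90/10) + 10^(86/10) + 10^(100/10) = 1.156e+10.
L_total = 10·log₁₀(1.156e+10) = 100.63 dB.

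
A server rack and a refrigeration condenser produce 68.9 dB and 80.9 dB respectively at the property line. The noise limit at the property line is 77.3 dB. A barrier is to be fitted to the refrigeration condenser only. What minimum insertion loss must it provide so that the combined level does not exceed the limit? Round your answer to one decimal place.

Everything except the refrigeration condenser sums to 10^(68.9/10) = 7.762e+06 in linear terms, 68.90 dB.
To meet 77.3 dB overall, the treated refrigeration condenser may contribute at most 10^(77.3/10) − 7.762e+06 = 4.594e+07, i.e. 76.62 dB.
So the refrigeration condenser must be reduced from 80.9 to 76.62 dB: IL = 4.28 dB.

4.3 dB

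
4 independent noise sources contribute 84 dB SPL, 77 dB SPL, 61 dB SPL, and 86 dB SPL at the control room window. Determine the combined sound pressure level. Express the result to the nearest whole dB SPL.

88 dB SPL

Incoherent sources combine by intensity addition: L_total = 10·log₁₀(Σ 10^(L_i/10)).
Σ 10^(L/10) = 10^(84/10) + 10^(77/10) + 10^(61/10) + 10^(86/10) = 7.007e+08.
L_total = 10·log₁₀(7.007e+08) = 88.46 dB SPL.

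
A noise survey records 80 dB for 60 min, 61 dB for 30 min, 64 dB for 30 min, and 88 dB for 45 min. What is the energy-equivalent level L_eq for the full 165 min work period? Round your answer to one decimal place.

Weight each interval's intensity by its duration and average over T = 165 min:
Σ tᵢ·10^(Lᵢ/10) = 60·10^(80/10) + 30·10^(61/10) + 30·10^(64/10) + 45·10^(88/10) = 3.451e+10.
L_eq = 10·log₁₀(3.451e+10/165) = 83.20 dB.

83.2 dB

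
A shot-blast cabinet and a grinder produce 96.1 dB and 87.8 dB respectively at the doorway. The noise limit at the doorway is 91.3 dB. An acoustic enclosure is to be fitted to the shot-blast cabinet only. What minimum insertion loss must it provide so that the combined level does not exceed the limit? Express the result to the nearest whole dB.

Fixed contribution from the other source: Σ 10^(L/10) = 10^(87.8/10) = 6.026e+08 (87.80 dB).
The limit corresponds to 10^(91.3/10) = 1.349e+09; subtracting the fixed part leaves 7.464e+08 for the shot-blast cabinet, i.e. 88.73 dB.
Required insertion loss = 96.1 − 88.73 = 7.37 dB.

7 dB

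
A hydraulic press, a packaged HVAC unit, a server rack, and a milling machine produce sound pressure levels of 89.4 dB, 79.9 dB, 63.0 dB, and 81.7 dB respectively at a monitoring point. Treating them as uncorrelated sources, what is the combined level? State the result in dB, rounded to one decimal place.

90.5 dB

Incoherent sources combine by intensity addition: L_total = 10·log₁₀(Σ 10^(L_i/10)).
Σ 10^(L/10) = 10^(89.4/10) + 10^(79.9/10) + 10^(63.0/10) + 10^(81.7/10) = 1.119e+09.
L_total = 10·log₁₀(1.119e+09) = 90.49 dB.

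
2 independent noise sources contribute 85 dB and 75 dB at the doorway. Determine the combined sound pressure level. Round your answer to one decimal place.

85.4 dB

For uncorrelated sources the intensities add, so convert each level to linear form, sum, and take 10·log₁₀ of the total.
Σ 10^(L/10) = 10^(85/10) + 10^(75/10) = 3.479e+08.
L_total = 10·log₁₀(3.479e+08) = 85.41 dB.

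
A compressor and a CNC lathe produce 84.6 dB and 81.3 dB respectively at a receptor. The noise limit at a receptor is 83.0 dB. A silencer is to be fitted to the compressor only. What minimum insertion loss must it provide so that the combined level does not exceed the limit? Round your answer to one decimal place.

Everything except the compressor sums to 10^(81.3/10) = 1.349e+08 in linear terms, 81.30 dB.
To meet 83.0 dB overall, the treated compressor may contribute at most 10^(83.0/10) − 1.349e+08 = 6.463e+07, i.e. 78.10 dB.
Required insertion loss = 84.6 − 78.10 = 6.50 dB.

6.5 dB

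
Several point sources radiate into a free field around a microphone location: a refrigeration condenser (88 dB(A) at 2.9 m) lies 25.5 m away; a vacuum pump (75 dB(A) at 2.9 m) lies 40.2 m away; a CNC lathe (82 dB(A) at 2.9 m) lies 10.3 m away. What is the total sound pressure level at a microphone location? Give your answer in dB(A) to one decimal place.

73.2 dB(A)

First find each source's level at the receiver (point-source: −20·log₁₀(r/r_ref)), then combine on an intensity basis.
refrigeration condenser: 88 − 20·log₁₀(25.5/2.9) = 88 − 18.88 = 69.12 dB(A).
vacuum pump: 75 − 20·log₁₀(40.2/2.9) = 75 − 22.84 = 52.16 dB(A).
CNC lathe: 82 − 20·log₁₀(10.3/2.9) = 82 − 11.01 = 70.99 dB(A).
Σ 10^(L/10) = 2.089e+07 → L_total = 10·log₁₀(2.089e+07) = 73.20 dB(A).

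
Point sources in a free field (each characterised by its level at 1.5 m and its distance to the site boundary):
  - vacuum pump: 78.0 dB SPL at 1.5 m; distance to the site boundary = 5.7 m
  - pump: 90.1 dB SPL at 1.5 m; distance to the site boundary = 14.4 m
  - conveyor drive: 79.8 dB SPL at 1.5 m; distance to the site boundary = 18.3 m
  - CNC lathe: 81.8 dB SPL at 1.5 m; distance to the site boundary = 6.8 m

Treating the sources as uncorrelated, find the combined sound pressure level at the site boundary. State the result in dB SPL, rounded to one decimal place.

73.7 dB SPL

Propagate each source to the receiver with L = L_ref − 20·log₁₀(r/r_ref), then add intensities.
vacuum pump: 78.0 − 20·log₁₀(5.7/1.5) = 78.0 − 11.60 = 66.40 dB SPL.
pump: 90.1 − 20·log₁₀(14.4/1.5) = 90.1 − 19.65 = 70.45 dB SPL.
conveyor drive: 79.8 − 20·log₁₀(18.3/1.5) = 79.8 − 21.73 = 58.07 dB SPL.
CNC lathe: 81.8 − 20·log₁₀(6.8/1.5) = 81.8 − 13.13 = 68.67 dB SPL.
Σ 10^(L/10) = 2.348e+07 → L_total = 10·log₁₀(2.348e+07) = 73.71 dB SPL.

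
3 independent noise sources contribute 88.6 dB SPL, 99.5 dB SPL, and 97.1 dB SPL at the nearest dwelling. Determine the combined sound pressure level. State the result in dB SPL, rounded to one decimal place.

For uncorrelated sources the intensities add, so convert each level to linear form, sum, and take 10·log₁₀ of the total.
Σ 10^(L/10) = 10^(88.6/10) + 10^(99.5/10) + 10^(97.1/10) = 1.477e+10.
L_total = 10·log₁₀(1.477e+10) = 101.69 dB SPL.

101.7 dB SPL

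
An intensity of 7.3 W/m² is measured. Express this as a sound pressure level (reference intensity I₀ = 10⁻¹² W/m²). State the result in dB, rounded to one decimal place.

128.6 dB

Dividing by I₀ shifts the exponent by 12: I/I₀ = 7.3×10^12.
L = 10·(0.8633 + 12) = 128.63 dB.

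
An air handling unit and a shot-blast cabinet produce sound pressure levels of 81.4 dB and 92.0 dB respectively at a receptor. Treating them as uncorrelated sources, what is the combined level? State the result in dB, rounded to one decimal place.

92.4 dB

Incoherent sources combine by intensity addition: L_total = 10·log₁₀(Σ 10^(L_i/10)).
Σ 10^(L/10) = 10^(81.4/10) + 10^(92.0/10) = 1.723e+09.
L_total = 10·log₁₀(1.723e+09) = 92.36 dB.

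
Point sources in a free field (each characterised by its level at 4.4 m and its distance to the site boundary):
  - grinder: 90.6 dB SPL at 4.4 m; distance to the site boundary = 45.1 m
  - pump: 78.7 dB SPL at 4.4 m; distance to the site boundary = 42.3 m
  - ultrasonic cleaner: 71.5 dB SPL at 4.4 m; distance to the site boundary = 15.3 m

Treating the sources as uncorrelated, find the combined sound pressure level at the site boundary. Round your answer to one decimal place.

71.1 dB SPL

First find each source's level at the receiver (point-source: −20·log₁₀(r/r_ref)), then combine on an intensity basis.
grinder: 90.6 − 20·log₁₀(45.1/4.4) = 90.6 − 20.21 = 70.39 dB SPL.
pump: 78.7 − 20·log₁₀(42.3/4.4) = 78.7 − 19.66 = 59.04 dB SPL.
ultrasonic cleaner: 71.5 − 20·log₁₀(15.3/4.4) = 71.5 − 10.82 = 60.68 dB SPL.
Σ 10^(L/10) = 1.290e+07 → L_total = 10·log₁₀(1.290e+07) = 71.11 dB SPL.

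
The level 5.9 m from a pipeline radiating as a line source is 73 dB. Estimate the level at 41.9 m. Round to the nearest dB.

64 dB

For a line source, L₂ = L₁ − 10·log₁₀(r₂/r₁).
L₂ = 73 − 10·log₁₀(41.9/5.9) = 73 − 8.514 = 64.49 dB.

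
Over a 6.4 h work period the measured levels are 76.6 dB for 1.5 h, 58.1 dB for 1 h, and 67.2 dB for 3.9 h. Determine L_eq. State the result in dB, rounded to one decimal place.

The energy average is taken in the linear domain: L_eq = 10·log₁₀[(Σ tᵢ·10^(Lᵢ/10))/T], T = 6.4 h.
Σ tᵢ·10^(Lᵢ/10) = 1.5·10^(76.6/10) + 1·10^(58.1/10) + 3.9·10^(67.2/10) = 8.968e+07.
L_eq = 10·log₁₀(8.968e+07/6.4) = 71.46 dB.

71.5 dB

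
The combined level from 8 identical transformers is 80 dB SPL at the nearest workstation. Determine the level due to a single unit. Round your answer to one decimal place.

71.0 dB SPL

8 equal contributions raise the level by 10·log₁₀ 8 = 9.031 dB, so each unit alone gives 80 − 9.031.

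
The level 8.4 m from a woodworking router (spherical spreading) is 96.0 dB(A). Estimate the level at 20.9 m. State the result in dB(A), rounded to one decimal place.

88.1 dB(A)

Point-source attenuation: ΔL = 20·log₁₀(r₂/r₁) = 20·log₁₀(20.9/8.4) = 7.917 dB.
L₂ = 96.0 − 20·log₁₀(20.9/8.4) = 96.0 − 7.917 = 88.08 dB(A).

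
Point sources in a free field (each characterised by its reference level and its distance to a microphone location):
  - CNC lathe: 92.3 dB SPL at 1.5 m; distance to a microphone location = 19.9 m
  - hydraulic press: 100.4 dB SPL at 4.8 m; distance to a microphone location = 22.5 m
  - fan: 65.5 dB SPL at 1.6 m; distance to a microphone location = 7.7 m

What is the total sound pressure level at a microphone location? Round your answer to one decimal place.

87.1 dB SPL

Propagate each source to the receiver with L = L_ref − 20·log₁₀(r/r_ref), then add intensities.
CNC lathe: 92.3 − 20·log₁₀(19.9/1.5) = 92.3 − 22.46 = 69.84 dB SPL.
hydraulic press: 100.4 − 20·log₁₀(22.5/4.8) = 100.4 − 13.42 = 86.98 dB SPL.
fan: 65.5 − 20·log₁₀(7.7/1.6) = 65.5 − 13.65 = 51.85 dB SPL.
Σ 10^(L/10) = 5.088e+08 → L_total = 10·log₁₀(5.088e+08) = 87.07 dB SPL.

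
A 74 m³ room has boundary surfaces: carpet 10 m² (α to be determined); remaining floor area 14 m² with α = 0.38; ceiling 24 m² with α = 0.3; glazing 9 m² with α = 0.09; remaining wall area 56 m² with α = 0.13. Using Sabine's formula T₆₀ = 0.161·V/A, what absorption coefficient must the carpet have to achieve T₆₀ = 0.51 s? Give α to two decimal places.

From T₆₀ = 0.161·V/A, the target T₆₀ = 0.51 s needs A = 0.161·74/0.51 = 23.36 m².
Absorption from the other surfaces = 14·0.38 + 24·0.3 + 9·0.09 + 56·0.13 = 20.61 m², so the carpet must supply 2.75 m² over 10 m².
α = 2.75/10 = 0.275.

0.28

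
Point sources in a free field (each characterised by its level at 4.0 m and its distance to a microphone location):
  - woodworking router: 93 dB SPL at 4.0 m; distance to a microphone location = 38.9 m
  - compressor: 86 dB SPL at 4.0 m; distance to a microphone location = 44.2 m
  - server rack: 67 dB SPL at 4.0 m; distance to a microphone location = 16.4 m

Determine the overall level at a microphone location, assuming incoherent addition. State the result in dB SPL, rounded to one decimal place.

73.9 dB SPL

First find each source's level at the receiver (point-source: −20·log₁₀(r/r_ref)), then combine on an intensity basis.
woodworking router: 93 − 20·log₁₀(38.9/4.0) = 93 − 19.76 = 73.24 dB SPL.
compressor: 86 − 20·log₁₀(44.2/4.0) = 86 − 20.87 = 65.13 dB SPL.
server rack: 67 − 20·log₁₀(16.4/4.0) = 67 − 12.26 = 54.74 dB SPL.
Σ 10^(L/10) = 2.466e+07 → L_total = 10·log₁₀(2.466e+07) = 73.92 dB SPL.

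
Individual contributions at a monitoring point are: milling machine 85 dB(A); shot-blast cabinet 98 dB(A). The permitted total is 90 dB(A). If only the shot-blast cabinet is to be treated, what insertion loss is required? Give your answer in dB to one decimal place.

The untreated sources together contribute 10^(85/10) = 3.162e+08, i.e. 85.00 dB(A).
The limit corresponds to 10^(90/10) = 1.000e+09; subtracting the fixed part leaves 6.838e+08 for the shot-blast cabinet, i.e. 88.35 dB(A).
So the shot-blast cabinet must be reduced from 98 to 88.35 dB(A): IL = 9.65 dB.

9.7 dB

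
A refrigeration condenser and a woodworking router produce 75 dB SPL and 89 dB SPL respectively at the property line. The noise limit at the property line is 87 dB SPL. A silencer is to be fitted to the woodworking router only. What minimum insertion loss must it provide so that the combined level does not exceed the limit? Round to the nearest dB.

Everything except the woodworking router sums to 10^(75/10) = 3.162e+07 in linear terms, 75.00 dB SPL.
The limit corresponds to 10^(87/10) = 5.012e+08; subtracting the fixed part leaves 4.696e+08 for the woodworking router, i.e. 86.72 dB SPL.
Required insertion loss = 89 − 86.72 = 2.28 dB.

2 dB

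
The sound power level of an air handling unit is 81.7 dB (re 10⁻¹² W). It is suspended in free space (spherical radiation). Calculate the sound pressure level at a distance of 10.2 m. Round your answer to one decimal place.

L_p = L_w − 10·log₁₀(4π·r²) with r = 10.2 m.
4π·r² = 1307 m², 10·log₁₀ of that is 31.164 dB.
L_p = 81.7 − 31.164 = 50.54 dB.

50.5 dB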